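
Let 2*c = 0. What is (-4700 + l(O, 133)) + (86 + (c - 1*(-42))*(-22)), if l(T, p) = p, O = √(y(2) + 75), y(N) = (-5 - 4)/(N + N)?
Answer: -5405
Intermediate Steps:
c = 0 (c = (½)*0 = 0)
y(N) = -9/(2*N) (y(N) = -9*1/(2*N) = -9/(2*N))
O = √291/2 (O = √(-9/2/2 + 75) = √(-9/2*½ + 75) = √(-9/4 + 75) = √(291/4) = √291/2 ≈ 8.5294)
(-4700 + l(O, 133)) + (86 + (c - 1*(-42))*(-22)) = (-4700 + 133) + (86 + (0 - 1*(-42))*(-22)) = -4567 + (86 + (0 + 42)*(-22)) = -4567 + (86 + 42*(-22)) = -4567 + (86 - 924) = -4567 - 838 = -5405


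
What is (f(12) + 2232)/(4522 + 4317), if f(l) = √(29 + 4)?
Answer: 2232/8839 + √33/8839 ≈ 0.25317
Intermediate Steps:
f(l) = √33
(f(12) + 2232)/(4522 + 4317) = (√33 + 2232)/(4522 + 4317) = (2232 + √33)/8839 = (2232 + √33)*(1/8839) = 2232/8839 + √33/8839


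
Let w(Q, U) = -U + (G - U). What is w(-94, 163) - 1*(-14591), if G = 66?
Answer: 14331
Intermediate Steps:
w(Q, U) = 66 - 2*U (w(Q, U) = -U + (66 - U) = 66 - 2*U)
w(-94, 163) - 1*(-14591) = (66 - 2*163) - 1*(-14591) = (66 - 326) + 14591 = -260 + 14591 = 14331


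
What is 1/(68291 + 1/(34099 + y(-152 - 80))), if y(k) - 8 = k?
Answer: 33875/2313357626 ≈ 1.4643e-5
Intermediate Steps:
y(k) = 8 + k
1/(68291 + 1/(34099 + y(-152 - 80))) = 1/(68291 + 1/(34099 + (8 + (-152 - 80)))) = 1/(68291 + 1/(34099 + (8 - 232))) = 1/(68291 + 1/(34099 - 224)) = 1/(68291 + 1/33875) = 1/(2313357626/33875) = 33875/2313357626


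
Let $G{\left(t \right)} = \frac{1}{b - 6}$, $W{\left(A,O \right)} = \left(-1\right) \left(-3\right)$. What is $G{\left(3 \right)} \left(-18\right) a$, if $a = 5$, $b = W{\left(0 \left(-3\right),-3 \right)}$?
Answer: $30$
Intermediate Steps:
$W{\left(A,O \right)} = 3$
$b = 3$
$G{\left(t \right)} = - \frac{1}{3}$ ($G{\left(t \right)} = \frac{1}{3 - 6} = \frac{1}{-3} = - \frac{1}{3}$)
$G{\left(3 \right)} \left(-18\right) a = \left(- \frac{1}{3}\right) \left(-18\right) 5 = 6 \cdot 5 = 30$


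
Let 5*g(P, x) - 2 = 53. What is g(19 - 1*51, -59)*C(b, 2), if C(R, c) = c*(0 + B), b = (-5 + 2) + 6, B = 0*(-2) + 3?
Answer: 66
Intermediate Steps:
g(P, x) = 11 (g(P, x) = ⅖ + (⅕)*53 = ⅖ + 53/5 = 11)
B = 3 (B = 0 + 3 = 3)
b = 3 (b = -3 + 6 = 3)
C(R, c) = 3*c (C(R, c) = c*(0 + 3) = c*3 = 3*c)
g(19 - 1*51, -59)*C(b, 2) = 11*(3*2) = 11*6 = 66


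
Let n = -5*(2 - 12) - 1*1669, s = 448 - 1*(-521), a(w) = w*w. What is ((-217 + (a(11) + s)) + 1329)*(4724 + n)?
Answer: 6837210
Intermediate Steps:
a(w) = w²
s = 969 (s = 448 + 521 = 969)
n = -1619 (n = -5*(-10) - 1669 = 50 - 1669 = -1619)
((-217 + (a(11) + s)) + 1329)*(4724 + n) = ((-217 + (11² + 969)) + 1329)*(4724 - 1619) = ((-217 + (121 + 969)) + 1329)*3105 = ((-217 + 1090) + 1329)*3105 = (873 + 1329)*3105 = 2202*3105 = 6837210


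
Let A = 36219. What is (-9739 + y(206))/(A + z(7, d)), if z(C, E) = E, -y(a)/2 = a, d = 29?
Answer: -10151/36248 ≈ -0.28004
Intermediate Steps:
y(a) = -2*a
(-9739 + y(206))/(A + z(7, d)) = (-9739 - 2*206)/(36219 + 29) = (-9739 - 412)/36248 = -10151*1/36248 = -10151/36248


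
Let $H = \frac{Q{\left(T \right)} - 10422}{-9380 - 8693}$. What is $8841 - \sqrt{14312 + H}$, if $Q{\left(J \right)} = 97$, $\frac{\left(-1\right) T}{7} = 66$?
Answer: $8841 - \frac{\sqrt{4674962808373}}{18073} \approx 8721.4$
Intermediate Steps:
$T = -462$ ($T = \left(-7\right) 66 = -462$)
$H = \frac{10325}{18073}$ ($H = \frac{97 - 10422}{-9380 - 8693} = - \frac{10325}{-18073} = \left(-10325\right) \left(- \frac{1}{18073}\right) = \frac{10325}{18073} \approx 0.57129$)
$8841 - \sqrt{14312 + H} = 8841 - \sqrt{14312 + \frac{10325}{18073}} = 8841 - \sqrt{\frac{258671101}{18073}} = 8841 - \frac{\sqrt{4674962808373}}{18073}$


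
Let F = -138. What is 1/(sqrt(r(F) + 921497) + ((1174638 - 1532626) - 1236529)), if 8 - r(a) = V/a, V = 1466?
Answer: -110021673/175431364382363 - sqrt(4387335882)/175431364382363 ≈ -6.2753e-7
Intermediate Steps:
r(a) = 8 - 1466/a
1/(sqrt(r(F) + 921497) + ((1174638 - 1532626) - 1236529)) = 1/(sqrt((8 - 1466/(-138)) + 921497) + ((1174638 - 1532626) - 1236529)) = 1/(sqrt((8 - 1466*(-1/138)) + 921497) + (-357988 - 1236529)) = 1/(sqrt((8 + 733/69) + 921497) - 1594517) = 1/(sqrt(1285/69 + 921497) - 1594517) = 1/(sqrt(63584578/69) - 1594517) = 1/(sqrt(4387335882)/69 - 1594517) = 1/(-1594517 + sqrt(4387335882)/69)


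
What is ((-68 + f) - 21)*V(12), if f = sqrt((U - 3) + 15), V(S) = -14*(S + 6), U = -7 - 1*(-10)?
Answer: 22428 - 252*sqrt(15) ≈ 21452.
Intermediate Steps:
U = 3 (U = -7 + 10 = 3)
V(S) = -84 - 14*S (V(S) = -14*(6 + S) = -84 - 14*S)
f = sqrt(15) (f = sqrt((3 - 3) + 15) = sqrt(0 + 15) = sqrt(15) ≈ 3.8730)
((-68 + f) - 21)*V(12) = ((-68 + sqrt(15)) - 21)*(-84 - 14*12) = (-89 + sqrt(15))*(-84 - 168) = (-89 + sqrt(15))*(-252) = 22428 - 252*sqrt(15)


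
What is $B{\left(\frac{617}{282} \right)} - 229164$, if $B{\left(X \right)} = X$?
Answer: $- \frac{64623631}{282} \approx -2.2916 \cdot 10^{5}$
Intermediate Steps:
$B{\left(\frac{617}{282} \right)} - 229164 = \frac{617}{282} - 229164 = - \frac{64623631}{282}$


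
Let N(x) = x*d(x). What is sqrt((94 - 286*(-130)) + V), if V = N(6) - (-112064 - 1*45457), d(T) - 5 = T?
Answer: sqrt(194861) ≈ 441.43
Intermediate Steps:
d(T) = 5 + T
N(x) = x*(5 + x)
V = 157587 (V = 6*(5 + 6) - (-112064 - 1*45457) = 6*11 - (-112064 - 45457) = 66 - 1*(-157521) = 66 + 157521 = 157587)
sqrt((94 - 286*(-130)) + V) = sqrt((94 - 286*(-130)) + 157587) = sqrt((94 + 37180) + 157587) = sqrt(37274 + 157587) = sqrt(194861)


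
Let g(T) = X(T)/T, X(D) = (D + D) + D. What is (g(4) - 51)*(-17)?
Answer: 816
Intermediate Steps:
X(D) = 3*D (X(D) = 2*D + D = 3*D)
g(T) = 3 (g(T) = (3*T)/T = 3)
(g(4) - 51)*(-17) = (3 - 51)*(-17) = -48*(-17) = 816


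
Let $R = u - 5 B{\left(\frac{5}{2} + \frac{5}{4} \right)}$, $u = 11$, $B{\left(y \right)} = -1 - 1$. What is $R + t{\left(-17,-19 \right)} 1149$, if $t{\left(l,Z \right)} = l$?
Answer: $-19512$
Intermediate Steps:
$B{\left(y \right)} = -2$
$R = 21$ ($R = 11 - -10 = 11 + 10 = 21$)
$R + t{\left(-17,-19 \right)} 1149 = 21 - 19533 = -19512$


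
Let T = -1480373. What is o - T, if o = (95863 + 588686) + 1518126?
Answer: 3683048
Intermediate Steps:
o = 2202675 (o = 684549 + 1518126 = 2202675)
o - T = 2202675 - 1*(-1480373) = 2202675 + 1480373 = 3683048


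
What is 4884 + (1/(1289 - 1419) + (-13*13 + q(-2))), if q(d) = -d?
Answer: 613209/130 ≈ 4717.0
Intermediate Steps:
4884 + (1/(1289 - 1419) + (-13*13 + q(-2))) = 4884 + (1/(1289 - 1419) + (-13*13 - 1*(-2))) = 4884 + (1/(-130) + (-169 + 2)) = 4884 + (-1/130 - 167) = 4884 - 21711/130 = 613209/130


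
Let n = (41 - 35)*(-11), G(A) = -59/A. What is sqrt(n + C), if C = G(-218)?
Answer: I*sqrt(3123722)/218 ≈ 8.1074*I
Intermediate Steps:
C = 59/218 (C = -59/(-218) = -59*(-1/218) = 59/218 ≈ 0.27064)
n = -66 (n = 6*(-11) = -66)
sqrt(n + C) = sqrt(-66 + 59/218) = sqrt(-14329/218) = I*sqrt(3123722)/218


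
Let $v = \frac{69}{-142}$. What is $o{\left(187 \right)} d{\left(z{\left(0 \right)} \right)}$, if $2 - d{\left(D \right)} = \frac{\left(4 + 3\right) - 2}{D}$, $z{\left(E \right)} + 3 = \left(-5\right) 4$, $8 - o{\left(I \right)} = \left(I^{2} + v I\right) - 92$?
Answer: $- \frac{251863245}{3266} \approx -77117.0$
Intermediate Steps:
$v = - \frac{69}{142}$ ($v = 69 \left(- \frac{1}{142}\right) = - \frac{69}{142} \approx -0.48592$)
$o{\left(I \right)} = 100 - I^{2} + \frac{69 I}{142}$ ($o{\left(I \right)} = 8 - \left(\left(I^{2} - \frac{69 I}{142}\right) - 92\right) = 8 - \left(-92 + I^{2} - \frac{69 I}{142}\right) = 8 + \left(92 - I^{2} + \frac{69 I}{142}\right) = 100 - I^{2} + \frac{69 I}{142}$)
$z{\left(E \right)} = -23$ ($z{\left(E \right)} = -3 - 20 = -23$)
$d{\left(D \right)} = 2 - \frac{5}{D}$ ($d{\left(D \right)} = 2 - \frac{\left(4 + 3\right) - 2}{D} = 2 - \frac{7 - 2}{D} = 2 - \frac{5}{D}$)
$o{\left(187 \right)} d{\left(z{\left(0 \right)} \right)} = \left(100 - 187^{2} + \frac{69}{142} \cdot 187\right) \left(2 - \frac{5}{-23}\right) = \left(100 - 34969 + \frac{12903}{142}\right) \left(2 - - \frac{5}{23}\right) = \left(100 - 34969 + \frac{12903}{142}\right) \left(2 + \frac{5}{23}\right) = \left(- \frac{4938495}{142}\right) \frac{51}{23} = - \frac{251863245}{3266}$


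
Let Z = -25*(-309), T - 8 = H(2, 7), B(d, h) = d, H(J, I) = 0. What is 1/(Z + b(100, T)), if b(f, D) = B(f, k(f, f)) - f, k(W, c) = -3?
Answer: 1/7725 ≈ 0.00012945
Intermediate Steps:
T = 8 (T = 8 + 0 = 8)
b(f, D) = 0 (b(f, D) = f - f = 0)
Z = 7725
1/(Z + b(100, T)) = 1/(7725 + 0) = 1/7725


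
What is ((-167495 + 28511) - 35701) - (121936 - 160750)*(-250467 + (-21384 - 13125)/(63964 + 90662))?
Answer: -250540752248254/25771 ≈ -9.7218e+9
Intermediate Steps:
((-167495 + 28511) - 35701) - (121936 - 160750)*(-250467 + (-21384 - 13125)/(63964 + 90662)) = (-138984 - 35701) - (-38814)*(-250467 - 34509/154626) = -174685 - (-38814)*(-250467 - 34509*1/154626) = -174685 - (-38814)*(-250467 - 11503/51542) = -174685 - (-38814)*(-12909581617)/51542 = -174685 - 1*250536250441119/25771 = -174685 - 250536250441119/25771 = -250540752248254/25771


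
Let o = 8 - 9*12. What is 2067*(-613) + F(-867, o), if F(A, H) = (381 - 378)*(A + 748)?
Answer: -1267428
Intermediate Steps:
o = -100 (o = 8 - 108 = -100)
F(A, H) = 2244 + 3*A (F(A, H) = 3*(748 + A) = 2244 + 3*A)
2067*(-613) + F(-867, o) = 2067*(-613) + (2244 + 3*(-867)) = -1267071 + (2244 - 2601) = -1267071 - 357 = -1267428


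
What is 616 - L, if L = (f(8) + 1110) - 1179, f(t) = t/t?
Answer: 684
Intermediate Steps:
f(t) = 1
L = -68 (L = (1 + 1110) - 1179 = 1111 - 1179 = -68)
616 - L = 616 - 1*(-68) = 616 + 68 = 684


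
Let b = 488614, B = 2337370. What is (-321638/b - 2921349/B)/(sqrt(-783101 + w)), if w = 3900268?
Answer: -155657073739*sqrt(3117167)/254287730787201790 ≈ -0.0010807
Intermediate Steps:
(-321638/b - 2921349/B)/(sqrt(-783101 + w)) = (-321638/488614 - 2921349/2337370)/(sqrt(-783101 + 3900268)) = (-321638*1/488614 - 2921349*1/2337370)/(sqrt(3117167)) = (-160819/244307 - 2921349/2337370)*(sqrt(3117167)/3117167) = -155657073739*sqrt(3117167)/254287730787201790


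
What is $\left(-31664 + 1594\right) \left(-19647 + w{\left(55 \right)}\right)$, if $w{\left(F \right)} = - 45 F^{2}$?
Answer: $4684064040$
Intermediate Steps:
$\left(-31664 + 1594\right) \left(-19647 + w{\left(55 \right)}\right) = \left(-31664 + 1594\right) \left(-19647 - 45 \cdot 55^{2}\right) = - 30070 \left(-19647 - 136125\right) = \left(-30070\right) \left(-155772\right) = 4684064040$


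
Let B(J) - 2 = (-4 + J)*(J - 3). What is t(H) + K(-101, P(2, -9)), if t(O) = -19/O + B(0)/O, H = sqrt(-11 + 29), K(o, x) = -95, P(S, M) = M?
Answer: -95 - 5*sqrt(2)/6 ≈ -96.178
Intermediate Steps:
B(J) = 2 + (-4 + J)*(-3 + J) (B(J) = 2 + (-4 + J)*(J - 3) = 2 + (-4 + J)*(-3 + J))
H = 3*sqrt(2) (H = sqrt(18) = 3*sqrt(2) ≈ 4.2426)
t(O) = -5/O (t(O) = -19/O + (14 + 0**2 - 7*0)/O = -19/O + (14 + 0 + 0)/O = -19/O + 14/O = -5/O)
t(H) + K(-101, P(2, -9)) = -5*sqrt(2)/6 - 95 = -95 - 5*sqrt(2)/6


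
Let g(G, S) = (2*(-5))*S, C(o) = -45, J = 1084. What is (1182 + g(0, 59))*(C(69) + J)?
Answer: 615088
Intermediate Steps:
g(G, S) = -10*S
(1182 + g(0, 59))*(C(69) + J) = (1182 - 10*59)*(-45 + 1084) = (1182 - 590)*1039 = 592*1039 = 615088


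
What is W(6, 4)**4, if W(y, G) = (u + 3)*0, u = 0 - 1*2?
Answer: 0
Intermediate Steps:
u = -2 (u = 0 - 2 = -2)
W(y, G) = 0 (W(y, G) = (-2 + 3)*0 = 1*0 = 0)
W(6, 4)**4 = 0**4 = 0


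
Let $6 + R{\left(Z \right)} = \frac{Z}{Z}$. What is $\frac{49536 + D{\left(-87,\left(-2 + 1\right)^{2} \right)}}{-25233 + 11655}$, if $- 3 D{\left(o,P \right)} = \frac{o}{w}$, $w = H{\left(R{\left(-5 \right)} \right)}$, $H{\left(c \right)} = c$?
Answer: $- \frac{247651}{67890} \approx -3.6478$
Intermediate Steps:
$R{\left(Z \right)} = -5$ ($R{\left(Z \right)} = -6 + \frac{Z}{Z} = -6 + 1 = -5$)
$w = -5$
$D{\left(o,P \right)} = \frac{o}{15}$ ($D{\left(o,P \right)} = - \frac{o \frac{1}{-5}}{3} = - \frac{o \left(- \frac{1}{5}\right)}{3} = - \frac{\left(- \frac{1}{5}\right) o}{3} = \frac{o}{15}$)
$\frac{49536 + D{\left(-87,\left(-2 + 1\right)^{2} \right)}}{-25233 + 11655} = \frac{49536 + \frac{1}{15} \left(-87\right)}{-25233 + 11655} = \frac{49536 - \frac{29}{5}}{-13578} = \frac{247651}{5} \left(- \frac{1}{13578}\right) = - \frac{247651}{67890}$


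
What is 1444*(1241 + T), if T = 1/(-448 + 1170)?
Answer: 1792006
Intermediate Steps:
T = 1/722 ≈ 0.0013850
1444*(1241 + T) = 1444*(1241 + 1/722) = 1444*(896003/722) = 1792006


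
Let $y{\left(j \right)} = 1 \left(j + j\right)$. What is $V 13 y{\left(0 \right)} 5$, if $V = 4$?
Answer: $0$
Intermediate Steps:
$y{\left(j \right)} = 2 j$ ($y{\left(j \right)} = 1 \cdot 2 j = 2 j$)
$V 13 y{\left(0 \right)} 5 = 4 \cdot 13 \cdot 2 \cdot 0 \cdot 5 = 52 \cdot 0 \cdot 5 = 52 \cdot 0 = 0$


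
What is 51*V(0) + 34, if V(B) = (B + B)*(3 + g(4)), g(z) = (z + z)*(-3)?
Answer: 34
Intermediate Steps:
g(z) = -6*z (g(z) = (2*z)*(-3) = -6*z)
V(B) = -42*B (V(B) = (B + B)*(3 - 6*4) = (2*B)*(3 - 24) = (2*B)*(-21) = -42*B)
51*V(0) + 34 = 51*(-42*0) + 34 = 51*0 + 34 = 0 + 34 = 34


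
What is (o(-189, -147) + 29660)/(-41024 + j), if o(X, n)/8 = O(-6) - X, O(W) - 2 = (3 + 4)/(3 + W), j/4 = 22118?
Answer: 23377/35586 ≈ 0.65692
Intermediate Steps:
j = 88472 (j = 4*22118 = 88472)
O(W) = 2 + 7/(3 + W) (O(W) = 2 + (3 + 4)/(3 + W) = 2 + 7/(3 + W))
o(X, n) = -8/3 - 8*X (o(X, n) = 8*((13 + 2*(-6))/(3 - 6) - X) = 8*((13 - 12)/(-3) - X) = 8*(-⅓*1 - X) = 8*(-⅓ - X) = -8/3 - 8*X)
(o(-189, -147) + 29660)/(-41024 + j) = ((-8/3 - 8*(-189)) + 29660)/(-41024 + 88472) = ((-8/3 + 1512) + 29660)/47448 = (4528/3 + 29660)*(1/47448) = (93508/3)*(1/47448) = 23377/35586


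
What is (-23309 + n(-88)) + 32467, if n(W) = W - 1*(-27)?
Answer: 9097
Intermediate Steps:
n(W) = 27 + W (n(W) = W + 27 = 27 + W)
(-23309 + n(-88)) + 32467 = (-23309 + (27 - 88)) + 32467 = (-23309 - 61) + 32467 = -23370 + 32467 = 9097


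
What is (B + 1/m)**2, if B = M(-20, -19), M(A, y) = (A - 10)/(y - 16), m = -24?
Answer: 18769/28224 ≈ 0.66500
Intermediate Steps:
M(A, y) = (-10 + A)/(-16 + y)
B = 6/7 (B = (-10 - 20)/(-16 - 19) = -30/(-35) = -1/35*(-30) = 6/7 ≈ 0.85714)
(B + 1/m)**2 = (6/7 + 1/(-24))**2 = (6/7 - 1/24)**2 = (137/168)**2 = 18769/28224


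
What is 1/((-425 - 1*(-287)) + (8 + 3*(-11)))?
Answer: -1/163 ≈ -0.0061350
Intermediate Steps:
1/((-425 - 1*(-287)) + (8 + 3*(-11))) = 1/((-425 + 287) + (8 - 33)) = 1/(-138 - 25) = 1/(-163) = -1/163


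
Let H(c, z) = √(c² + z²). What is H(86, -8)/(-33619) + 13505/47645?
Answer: 2701/9529 - 2*√1865/33619 ≈ 0.28088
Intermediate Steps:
H(86, -8)/(-33619) + 13505/47645 = √(86² + (-8)²)/(-33619) + 13505/47645 = √(7396 + 64)*(-1/33619) + 13505*(1/47645) = √7460*(-1/33619) + 2701/9529 = (2*√1865)*(-1/33619) + 2701/9529 = -2*√1865/33619 + 2701/9529 = 2701/9529 - 2*√1865/33619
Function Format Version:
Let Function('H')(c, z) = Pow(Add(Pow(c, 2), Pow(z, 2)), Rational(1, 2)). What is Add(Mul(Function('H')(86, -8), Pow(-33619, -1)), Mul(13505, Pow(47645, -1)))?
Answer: Add(Rational(2701, 9529), Mul(Rational(-2, 33619), Pow(1865, Rational(1, 2)))) ≈ 0.28088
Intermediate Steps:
Add(Mul(Function('H')(86, -8), Pow(-33619, -1)), Mul(13505, Pow(47645, -1))) = Add(Mul(Pow(Add(Pow(86, 2), Pow(-8, 2)), Rational(1, 2)), Pow(-33619, -1)), Mul(13505, Pow(47645, -1))) = Add(Mul(Pow(Add(7396, 64), Rational(1, 2)), Rational(-1, 33619)), Mul(13505, Rational(1, 47645))) = Add(Mul(Pow(7460, Rational(1, 2)), Rational(-1, 33619)), Rational(2701, 9529)) = Add(Mul(Mul(2, Pow(1865, Rational(1, 2))), Rational(-1, 33619)), Rational(2701, 9529)) = Add(Mul(Rational(-2, 33619), Pow(1865, Rational(1, 2))), Rational(2701, 9529)) = Add(Rational(2701, 9529), Mul(Rational(-2, 33619), Pow(1865, Rational(1, 2))))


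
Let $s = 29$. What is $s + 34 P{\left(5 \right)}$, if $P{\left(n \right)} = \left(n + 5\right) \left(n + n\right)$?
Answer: $3429$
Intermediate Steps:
$P{\left(n \right)} = 2 n \left(5 + n\right)$ ($P{\left(n \right)} = \left(5 + n\right) 2 n = 2 n \left(5 + n\right)$)
$s + 34 P{\left(5 \right)} = 29 + 34 \cdot 2 \cdot 5 \left(5 + 5\right) = 29 + 34 \cdot 2 \cdot 5 \cdot 10 = 29 + 34 \cdot 100 = 29 + 3400 = 3429$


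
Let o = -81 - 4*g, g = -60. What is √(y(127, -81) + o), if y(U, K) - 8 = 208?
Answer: 5*√15 ≈ 19.365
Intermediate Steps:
y(U, K) = 216 (y(U, K) = 8 + 208 = 216)
o = 159 (o = -81 - 4*(-60) = -81 + 240 = 159)
√(y(127, -81) + o) = √(216 + 159) = √375 = 5*√15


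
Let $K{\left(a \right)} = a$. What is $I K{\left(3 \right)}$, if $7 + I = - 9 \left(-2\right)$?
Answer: $33$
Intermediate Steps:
$I = 11$ ($I = -7 - 9 \left(-2\right) = -7 - -18 = -7 + 18 = 11$)
$I K{\left(3 \right)} = 11 \cdot 3 = 33$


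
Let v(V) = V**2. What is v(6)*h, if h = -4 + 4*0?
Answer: -144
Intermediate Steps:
h = -4 (h = -4 + 0 = -4)
v(6)*h = 6**2*(-4) = 36*(-4) = -144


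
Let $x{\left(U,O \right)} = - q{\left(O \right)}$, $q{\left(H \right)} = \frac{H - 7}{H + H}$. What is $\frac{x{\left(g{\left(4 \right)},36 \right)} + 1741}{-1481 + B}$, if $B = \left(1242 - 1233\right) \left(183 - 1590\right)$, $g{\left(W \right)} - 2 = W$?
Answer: $- \frac{125323}{1018368} \approx -0.12306$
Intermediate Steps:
$q{\left(H \right)} = \frac{-7 + H}{2 H}$
$g{\left(W \right)} = 2 + W$
$x{\left(U,O \right)} = - \frac{-7 + O}{2 O}$
$B = -12663$ ($B = 9 \left(-1407\right) = -12663$)
$\frac{x{\left(g{\left(4 \right)},36 \right)} + 1741}{-1481 + B} = \frac{\frac{7 - 36}{2 \cdot 36} + 1741}{-1481 - 12663} = \frac{\frac{1}{2} \cdot \frac{1}{36} \left(7 - 36\right) + 1741}{-14144} = \left(\frac{1}{2} \cdot \frac{1}{36} \left(-29\right) + 1741\right) \left(- \frac{1}{14144}\right) = \left(- \frac{29}{72} + 1741\right) \left(- \frac{1}{14144}\right) = \frac{125323}{72} \left(- \frac{1}{14144}\right) = - \frac{125323}{1018368}$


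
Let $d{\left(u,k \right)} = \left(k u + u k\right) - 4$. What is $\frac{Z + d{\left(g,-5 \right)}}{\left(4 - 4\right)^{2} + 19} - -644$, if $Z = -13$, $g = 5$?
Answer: $\frac{12169}{19} \approx 640.47$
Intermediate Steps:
$d{\left(u,k \right)} = -4 + 2 k u$ ($d{\left(u,k \right)} = \left(k u + k u\right) - 4 = 2 k u - 4 = -4 + 2 k u$)
$\frac{Z + d{\left(g,-5 \right)}}{\left(4 - 4\right)^{2} + 19} - -644 = \frac{-13 + \left(-4 + 2 \left(-5\right) 5\right)}{\left(4 - 4\right)^{2} + 19} - -644 = \frac{-13 - 54}{0^{2} + 19} + 644 = \frac{-13 - 54}{0 + 19} + 644 = - \frac{67}{19} + 644 = \frac{12169}{19}$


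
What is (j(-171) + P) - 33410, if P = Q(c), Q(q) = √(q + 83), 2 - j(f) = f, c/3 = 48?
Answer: -33237 + √227 ≈ -33222.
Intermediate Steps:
c = 144 (c = 3*48 = 144)
j(f) = 2 - f
Q(q) = √(83 + q)
P = √227 (P = √(83 + 144) = √227 ≈ 15.067)
(j(-171) + P) - 33410 = ((2 - 1*(-171)) + √227) - 33410 = ((2 + 171) + √227) - 33410 = (173 + √227) - 33410 = -33237 + √227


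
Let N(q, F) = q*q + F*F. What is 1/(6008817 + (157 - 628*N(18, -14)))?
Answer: 1/5682414 ≈ 1.7598e-7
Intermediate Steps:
N(q, F) = F**2 + q**2 (N(q, F) = q**2 + F**2 = F**2 + q**2)
1/(6008817 + (157 - 628*N(18, -14))) = 1/(6008817 + (157 - 628*((-14)**2 + 18**2))) = 1/(6008817 + (157 - 628*(196 + 324))) = 1/(6008817 + (157 - 628*520)) = 1/(6008817 + (157 - 326560)) = 1/(6008817 - 326403) = 1/5682414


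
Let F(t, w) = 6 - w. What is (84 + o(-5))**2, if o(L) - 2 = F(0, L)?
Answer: 9409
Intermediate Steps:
o(L) = 8 - L (o(L) = 2 + (6 - L) = 8 - L)
(84 + o(-5))**2 = (84 + (8 - 1*(-5)))**2 = (84 + (8 + 5))**2 = (84 + 13)**2 = 97**2 = 9409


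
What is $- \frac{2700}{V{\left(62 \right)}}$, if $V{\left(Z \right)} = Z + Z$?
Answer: $- \frac{675}{31} \approx -21.774$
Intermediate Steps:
$V{\left(Z \right)} = 2 Z$
$- \frac{2700}{V{\left(62 \right)}} = - \frac{2700}{2 \cdot 62} = - \frac{2700}{124} = \left(-2700\right) \frac{1}{124} = - \frac{675}{31}$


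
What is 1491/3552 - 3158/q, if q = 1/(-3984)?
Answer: 14896463345/1184 ≈ 1.2581e+7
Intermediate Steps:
q = -1/3984 ≈ -0.00025100
1491/3552 - 3158/q = 1491/3552 - 3158/(-1/3984) = 1491*(1/3552) - 3158*(-3984) = 497/1184 + 12581472 = 14896463345/1184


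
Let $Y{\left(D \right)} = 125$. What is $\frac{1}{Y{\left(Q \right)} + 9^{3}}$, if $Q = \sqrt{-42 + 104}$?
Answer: $\frac{1}{854} \approx 0.001171$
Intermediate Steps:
$Q = \sqrt{62} \approx 7.874$
$\frac{1}{Y{\left(Q \right)} + 9^{3}} = \frac{1}{125 + 9^{3}} = \frac{1}{125 + 729} = \frac{1}{854}$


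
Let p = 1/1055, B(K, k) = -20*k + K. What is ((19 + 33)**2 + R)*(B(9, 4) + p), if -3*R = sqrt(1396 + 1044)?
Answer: -202540416/1055 + 49936*sqrt(610)/1055 ≈ -1.9081e+5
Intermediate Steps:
B(K, k) = K - 20*k
p = 1/1055 ≈ 0.00094787
R = -2*sqrt(610)/3 (R = -sqrt(1396 + 1044)/3 = -2*sqrt(610)/3 ≈ -16.465)
((19 + 33)**2 + R)*(B(9, 4) + p) = ((19 + 33)**2 - 2*sqrt(610)/3)*((9 - 20*4) + 1/1055) = (52**2 - 2*sqrt(610)/3)*((9 - 80) + 1/1055) = (2704 - 2*sqrt(610)/3)*(-71 + 1/1055) = (2704 - 2*sqrt(610)/3)*(-74904/1055) = -202540416/1055 + 49936*sqrt(610)/1055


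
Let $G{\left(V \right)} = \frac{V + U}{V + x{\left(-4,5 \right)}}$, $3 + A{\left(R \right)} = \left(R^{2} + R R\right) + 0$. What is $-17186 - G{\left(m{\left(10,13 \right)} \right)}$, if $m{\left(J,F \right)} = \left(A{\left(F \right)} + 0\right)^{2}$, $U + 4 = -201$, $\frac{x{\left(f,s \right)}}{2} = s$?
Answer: $- \frac{385796546}{22447} \approx -17187.0$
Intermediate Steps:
$x{\left(f,s \right)} = 2 s$
$U = -205$ ($U = -4 - 201 = -205$)
$A{\left(R \right)} = -3 + 2 R^{2}$ ($A{\left(R \right)} = -3 + \left(\left(R^{2} + R R\right) + 0\right) = -3 + \left(\left(R^{2} + R^{2}\right) + 0\right) = -3 + \left(2 R^{2} + 0\right) = -3 + 2 R^{2}$)
$m{\left(J,F \right)} = \left(-3 + 2 F^{2}\right)^{2}$ ($m{\left(J,F \right)} = \left(\left(-3 + 2 F^{2}\right) + 0\right)^{2} = \left(-3 + 2 F^{2}\right)^{2}$)
$G{\left(V \right)} = \frac{-205 + V}{10 + V}$ ($G{\left(V \right)} = \frac{V - 205}{V + 2 \cdot 5} = \frac{-205 + V}{V + 10} = \frac{-205 + V}{10 + V}$)
$-17186 - G{\left(m{\left(10,13 \right)} \right)} = -17186 - \frac{-205 + \left(-3 + 2 \cdot 13^{2}\right)^{2}}{10 + \left(-3 + 2 \cdot 13^{2}\right)^{2}} = -17186 - \frac{-205 + \left(-3 + 2 \cdot 169\right)^{2}}{10 + \left(-3 + 2 \cdot 169\right)^{2}} = -17186 - \frac{-205 + \left(-3 + 338\right)^{2}}{10 + \left(-3 + 338\right)^{2}} = -17186 - \frac{-205 + 335^{2}}{10 + 335^{2}} = -17186 - \frac{-205 + 112225}{10 + 112225} = -17186 - \frac{1}{112235} \cdot 112020 = -17186 - \frac{22404}{22447} = - \frac{385796546}{22447}$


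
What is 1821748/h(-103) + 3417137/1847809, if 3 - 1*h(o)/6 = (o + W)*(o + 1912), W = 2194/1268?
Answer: 2257787367623861/643862100135969 ≈ 3.5066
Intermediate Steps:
W = 1097/634 (W = 2194*(1/1268) = 1097/634 ≈ 1.7303)
h(o) = 18 - 6*(1912 + o)*(1097/634 + o) (h(o) = 18 - 6*(o + 1097/634)*(o + 1912) = 18 - 6*(1097/634 + o)*(1912 + o) = 18 - 6*(1912 + o)*(1097/634 + o))
1821748/h(-103) + 3417137/1847809 = 1821748/(-6286686/317 - 6*(-103)² - 3639915/317*(-103)) + 3417137/1847809 = 1821748/(-6286686/317 - 6*10609 + 374911245/317) + 3417137*(1/1847809) = 1821748/(-6286686/317 - 63654 + 374911245/317) + 3417137/1847809 = 1821748/(348446241/317) + 3417137/1847809 = 1821748*(317/348446241) + 3417137/1847809 = 577494116/348446241 + 3417137/1847809 = 2257787367623861/643862100135969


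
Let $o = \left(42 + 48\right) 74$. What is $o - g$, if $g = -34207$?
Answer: $40867$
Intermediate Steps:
$o = 6660$ ($o = 90 \cdot 74 = 6660$)
$o - g = 6660 - -34207 = 6660 + 34207 = 40867$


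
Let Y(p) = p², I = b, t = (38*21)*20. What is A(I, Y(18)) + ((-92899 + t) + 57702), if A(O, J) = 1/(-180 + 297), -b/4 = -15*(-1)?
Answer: -2250728/117 ≈ -19237.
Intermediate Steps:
t = 15960 (t = 798*20 = 15960)
b = -60 (b = -(-60)*(-1) = -4*15 = -60)
I = -60
A(O, J) = 1/117
A(I, Y(18)) + ((-92899 + t) + 57702) = 1/117 + ((-92899 + 15960) + 57702) = 1/117 + (-76939 + 57702) = 1/117 - 19237 = -2250728/117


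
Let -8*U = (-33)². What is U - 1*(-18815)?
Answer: 149431/8 ≈ 18679.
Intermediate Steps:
U = -1089/8 (U = -⅛*(-33)² = -⅛*1089 = -1089/8 ≈ -136.13)
U - 1*(-18815) = -1089/8 - 1*(-18815) = -1089/8 + 18815 = 149431/8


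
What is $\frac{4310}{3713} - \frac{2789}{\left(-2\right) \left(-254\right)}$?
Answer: $- \frac{8166077}{1886204} \approx -4.3294$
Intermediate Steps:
$\frac{4310}{3713} - \frac{2789}{\left(-2\right) \left(-254\right)} = 4310 \cdot \frac{1}{3713} - \frac{2789}{508} = \frac{4310}{3713} - \frac{2789}{508} = - \frac{8166077}{1886204}$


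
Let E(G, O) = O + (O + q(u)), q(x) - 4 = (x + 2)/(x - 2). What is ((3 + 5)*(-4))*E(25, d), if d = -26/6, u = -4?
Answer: 416/3 ≈ 138.67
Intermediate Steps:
d = -13/3 (d = -26*⅙ = -13/3 ≈ -4.3333)
q(x) = 4 + (2 + x)/(-2 + x) (q(x) = 4 + (x + 2)/(x - 2) = 4 + (2 + x)/(-2 + x))
E(G, O) = 13/3 + 2*O (E(G, O) = O + (O + (-6 + 5*(-4))/(-2 - 4)) = O + (O + (-6 - 20)/(-6)) = O + (O - ⅙*(-26)) = O + (O + 13/3) = O + (13/3 + O) = 13/3 + 2*O)
((3 + 5)*(-4))*E(25, d) = ((3 + 5)*(-4))*(13/3 + 2*(-13/3)) = (8*(-4))*(13/3 - 26/3) = -32*(-13/3) = 416/3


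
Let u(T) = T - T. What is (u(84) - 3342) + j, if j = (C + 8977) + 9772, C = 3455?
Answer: 18862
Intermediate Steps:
u(T) = 0
j = 22204 (j = (3455 + 8977) + 9772 = 12432 + 9772 = 22204)
(u(84) - 3342) + j = (0 - 3342) + 22204 = -3342 + 22204 = 18862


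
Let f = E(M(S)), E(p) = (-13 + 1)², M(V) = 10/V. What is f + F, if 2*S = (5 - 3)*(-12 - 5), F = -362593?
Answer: -362449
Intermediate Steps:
S = -17 (S = ((5 - 3)*(-12 - 5))/2 = (2*(-17))/2 = (½)*(-34) = -17)
E(p) = 144 (E(p) = (-12)² = 144)
f = 144
f + F = 144 - 362593 = -362449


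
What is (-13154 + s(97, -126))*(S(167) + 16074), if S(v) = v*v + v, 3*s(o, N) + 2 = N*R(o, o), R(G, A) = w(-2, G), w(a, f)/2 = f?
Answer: -940086680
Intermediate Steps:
w(a, f) = 2*f
R(G, A) = 2*G
s(o, N) = -⅔ + 2*N*o/3 (s(o, N) = -⅔ + (N*(2*o))/3 = -⅔ + (2*N*o)/3 = -⅔ + 2*N*o/3)
S(v) = v + v² (S(v) = v² + v = v + v²)
(-13154 + s(97, -126))*(S(167) + 16074) = (-13154 + (-⅔ + (⅔)*(-126)*97))*(167*(1 + 167) + 16074) = (-13154 + (-⅔ - 8148))*(167*168 + 16074) = (-13154 - 24446/3)*(28056 + 16074) = -63908/3*44130 = -940086680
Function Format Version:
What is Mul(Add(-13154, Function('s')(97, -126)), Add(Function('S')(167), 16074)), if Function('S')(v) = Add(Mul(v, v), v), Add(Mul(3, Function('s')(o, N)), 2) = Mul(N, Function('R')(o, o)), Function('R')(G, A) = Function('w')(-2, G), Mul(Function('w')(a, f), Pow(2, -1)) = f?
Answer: -940086680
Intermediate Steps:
Function('w')(a, f) = Mul(2, f)
Function('R')(G, A) = Mul(2, G)
Function('s')(o, N) = Add(Rational(-2, 3), Mul(Rational(2, 3), N, o)) (Function('s')(o, N) = Add(Rational(-2, 3), Mul(Rational(1, 3), Mul(N, Mul(2, o)))) = Add(Rational(-2, 3), Mul(Rational(1, 3), Mul(2, N, o))) = Add(Rational(-2, 3), Mul(Rational(2, 3), N, o)))
Function('S')(v) = Add(v, Pow(v, 2)) (Function('S')(v) = Add(Pow(v, 2), v) = Add(v, Pow(v, 2)))
Mul(Add(-13154, Function('s')(97, -126)), Add(Function('S')(167), 16074)) = Mul(Add(-13154, Add(Rational(-2, 3), Mul(Rational(2, 3), -126, 97))), Add(Mul(167, Add(1, 167)), 16074)) = Mul(Add(-13154, Add(Rational(-2, 3), -8148)), Add(Mul(167, 168), 16074)) = Mul(Add(-13154, Rational(-24446, 3)), Add(28056, 16074)) = Mul(Rational(-63908, 3), 44130) = -940086680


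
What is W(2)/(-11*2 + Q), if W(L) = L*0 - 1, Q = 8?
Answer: 1/14 ≈ 0.071429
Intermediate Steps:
W(L) = -1 (W(L) = 0 - 1 = -1)
W(2)/(-11*2 + Q) = -1/(-11*2 + 8) = -1/(-22 + 8) = -1/(-14) = -1*(-1/14) = 1/14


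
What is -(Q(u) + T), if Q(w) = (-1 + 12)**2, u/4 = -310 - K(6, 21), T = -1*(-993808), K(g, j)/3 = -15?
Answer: -993929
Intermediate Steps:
K(g, j) = -45 (K(g, j) = 3*(-15) = -45)
T = 993808
u = -1060 (u = 4*(-310 - 1*(-45)) = 4*(-310 + 45) = 4*(-265) = -1060)
Q(w) = 121 (Q(w) = 11**2 = 121)
-(Q(u) + T) = -(121 + 993808) = -1*993929 = -993929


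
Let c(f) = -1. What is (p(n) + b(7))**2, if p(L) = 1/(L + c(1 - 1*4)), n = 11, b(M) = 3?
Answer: 961/100 ≈ 9.6100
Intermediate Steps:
p(L) = 1/(-1 + L) (p(L) = 1/(L - 1) = 1/(-1 + L))
(p(n) + b(7))**2 = (1/(-1 + 11) + 3)**2 = (1/10 + 3)**2 = (31/10)**2 = 961/100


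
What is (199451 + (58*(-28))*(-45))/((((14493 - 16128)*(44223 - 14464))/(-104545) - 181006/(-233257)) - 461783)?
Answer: -1329180184331503/2249920823642924 ≈ -0.59077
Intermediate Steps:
(199451 + (58*(-28))*(-45))/((((14493 - 16128)*(44223 - 14464))/(-104545) - 181006/(-233257)) - 461783) = (199451 - 1624*(-45))/((-1635*29759*(-1/104545) - 181006*(-1/233257)) - 461783) = (199451 + 73080)/((-48655965*(-1/104545) + 181006/233257) - 461783) = 272531/((9731193/20909 + 181006/233257) - 461783) = 272531/(2273653540055/4877170613 - 461783) = 272531/(-2249920823642924/4877170613) = 272531*(-4877170613/2249920823642924) = -1329180184331503/2249920823642924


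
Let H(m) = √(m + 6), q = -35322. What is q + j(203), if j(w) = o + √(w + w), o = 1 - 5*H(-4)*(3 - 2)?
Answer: -35321 + √406 - 5*√2 ≈ -35308.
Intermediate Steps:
H(m) = √(6 + m)
o = 1 - 5*√2 (o = 1 - 5*√(6 - 4)*(3 - 2) = 1 - 5*√2 ≈ -6.0711)
j(w) = 1 - 5*√2 + √2*√w (j(w) = (1 - 5*√2) + √(w + w) = (1 - 5*√2) + √(2*w) = (1 - 5*√2) + √2*√w = 1 - 5*√2 + √2*√w)
q + j(203) = -35322 + (1 - 5*√2 + √2*√203) = -35322 + (1 - 5*√2 + √406) = -35322 + (1 + √406 - 5*√2) = -35321 + √406 - 5*√2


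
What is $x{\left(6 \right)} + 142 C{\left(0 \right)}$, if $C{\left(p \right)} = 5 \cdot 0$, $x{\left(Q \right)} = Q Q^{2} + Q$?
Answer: $222$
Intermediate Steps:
$x{\left(Q \right)} = Q + Q^{3}$ ($x{\left(Q \right)} = Q^{3} + Q = Q + Q^{3}$)
$C{\left(p \right)} = 0$
$x{\left(6 \right)} + 142 C{\left(0 \right)} = \left(6 + 6^{3}\right) + 142 \cdot 0 = \left(6 + 216\right) + 0 = 222 + 0 = 222$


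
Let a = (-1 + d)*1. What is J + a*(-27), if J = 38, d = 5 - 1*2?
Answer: -16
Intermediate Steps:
d = 3 (d = 5 - 2 = 3)
a = 2 (a = (-1 + 3)*1 = 2*1 = 2)
J + a*(-27) = 38 + 2*(-27) = 38 - 54 = -16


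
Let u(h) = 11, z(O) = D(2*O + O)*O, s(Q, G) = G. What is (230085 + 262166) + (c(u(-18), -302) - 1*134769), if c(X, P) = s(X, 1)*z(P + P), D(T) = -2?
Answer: 358690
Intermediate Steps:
z(O) = -2*O
c(X, P) = -4*P (c(X, P) = 1*(-2*(P + P)) = 1*(-4*P) = -4*P)
(230085 + 262166) + (c(u(-18), -302) - 1*134769) = (230085 + 262166) + (-4*(-302) - 1*134769) = 492251 + (1208 - 134769) = 492251 - 133561 = 358690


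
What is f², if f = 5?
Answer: 25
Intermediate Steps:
f² = 5² = 25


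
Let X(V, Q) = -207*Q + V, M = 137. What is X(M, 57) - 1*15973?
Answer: -27635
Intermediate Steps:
X(V, Q) = V - 207*Q
X(M, 57) - 1*15973 = (137 - 207*57) - 1*15973 = (137 - 11799) - 15973 = -11662 - 15973 = -27635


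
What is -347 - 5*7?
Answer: -382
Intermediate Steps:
-347 - 5*7 = -347 - 35 = -382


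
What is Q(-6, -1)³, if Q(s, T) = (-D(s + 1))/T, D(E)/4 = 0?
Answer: 0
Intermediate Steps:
D(E) = 0 (D(E) = 4*0 = 0)
Q(s, T) = 0 (Q(s, T) = (-1*0)/T = 0/T = 0)
Q(-6, -1)³ = 0³ = 0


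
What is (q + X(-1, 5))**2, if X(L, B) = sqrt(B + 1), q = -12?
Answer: (12 - sqrt(6))**2 ≈ 91.212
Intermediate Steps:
X(L, B) = sqrt(1 + B)
(q + X(-1, 5))**2 = (-12 + sqrt(1 + 5))**2 = (-12 + sqrt(6))**2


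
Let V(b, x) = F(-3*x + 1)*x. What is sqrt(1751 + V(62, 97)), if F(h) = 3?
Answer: sqrt(2042) ≈ 45.188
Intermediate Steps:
V(b, x) = 3*x
sqrt(1751 + V(62, 97)) = sqrt(1751 + 3*97) = sqrt(1751 + 291) = sqrt(2042)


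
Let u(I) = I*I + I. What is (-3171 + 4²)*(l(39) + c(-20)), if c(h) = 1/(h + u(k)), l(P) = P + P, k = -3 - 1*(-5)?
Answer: -3442105/14 ≈ -2.4586e+5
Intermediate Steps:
k = 2 (k = -3 + 5 = 2)
l(P) = 2*P
u(I) = I + I² (u(I) = I² + I = I + I²)
c(h) = 1/(6 + h) (c(h) = 1/(h + 2*(1 + 2)) = 1/(h + 2*3) = 1/(h + 6) = 1/(6 + h))
(-3171 + 4²)*(l(39) + c(-20)) = (-3171 + 4²)*(2*39 + 1/(6 - 20)) = (-3171 + 16)*(78 + 1/(-14)) = -3155*(78 - 1/14) = -3155*1091/14 = -3442105/14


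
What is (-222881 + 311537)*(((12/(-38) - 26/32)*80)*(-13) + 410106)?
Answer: 692785378704/19 ≈ 3.6462e+10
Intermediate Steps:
(-222881 + 311537)*(((12/(-38) - 26/32)*80)*(-13) + 410106) = 88656*(((12*(-1/38) - 26*1/32)*80)*(-13) + 410106) = 88656*(((-6/19 - 13/16)*80)*(-13) + 410106) = 88656*(-343/304*80*(-13) + 410106) = 88656*(-1715/19*(-13) + 410106) = 88656*(22295/19 + 410106) = 88656*(7814309/19) = 692785378704/19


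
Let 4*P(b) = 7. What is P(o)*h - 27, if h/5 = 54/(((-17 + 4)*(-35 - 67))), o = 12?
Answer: -23553/884 ≈ -26.644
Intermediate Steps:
P(b) = 7/4 (P(b) = (1/4)*7 = 7/4)
h = 45/221 (h = 5*(54/(((-17 + 4)*(-35 - 67)))) = 5*(54/((-13*(-102)))) = 5*(54/1326) = 5*(54*(1/1326)) = 5*(9/221) = 45/221 ≈ 0.20362)
P(o)*h - 27 = (7/4)*(45/221) - 27 = 315/884 - 27 = -23553/884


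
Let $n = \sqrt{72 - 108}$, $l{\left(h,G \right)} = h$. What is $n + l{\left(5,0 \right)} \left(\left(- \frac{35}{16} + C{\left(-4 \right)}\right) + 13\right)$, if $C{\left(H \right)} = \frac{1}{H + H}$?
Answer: $\frac{855}{16} + 6 i \approx 53.438 + 6.0 i$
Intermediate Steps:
$C{\left(H \right)} = \frac{1}{2 H}$
$n = 6 i$ ($n = \sqrt{72 - 108} = \sqrt{-36} = 6 i \approx 6.0 i$)
$n + l{\left(5,0 \right)} \left(\left(- \frac{35}{16} + C{\left(-4 \right)}\right) + 13\right) = 6 i + 5 \left(\left(- \frac{35}{16} + \frac{1}{2 \left(-4\right)}\right) + 13\right) = 6 i + 5 \left(\left(\left(-35\right) \frac{1}{16} + \frac{1}{2} \left(- \frac{1}{4}\right)\right) + 13\right) = 6 i + 5 \left(\left(- \frac{35}{16} - \frac{1}{8}\right) + 13\right) = 6 i + 5 \left(- \frac{37}{16} + 13\right) = 6 i + 5 \cdot \frac{171}{16} = 6 i + \frac{855}{16} = \frac{855}{16} + 6 i$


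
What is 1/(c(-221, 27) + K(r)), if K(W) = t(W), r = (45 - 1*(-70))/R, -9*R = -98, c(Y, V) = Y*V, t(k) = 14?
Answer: -1/5953 ≈ -0.00016798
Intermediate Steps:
c(Y, V) = V*Y
R = 98/9 (R = -⅑*(-98) = 98/9 ≈ 10.889)
r = 1035/98 (r = (45 - 1*(-70))/(98/9) = (45 + 70)*(9/98) = 115*(9/98) = 1035/98 ≈ 10.561)
K(W) = 14
1/(c(-221, 27) + K(r)) = 1/(27*(-221) + 14) = 1/(-5967 + 14) = 1/(-5953) = -1/5953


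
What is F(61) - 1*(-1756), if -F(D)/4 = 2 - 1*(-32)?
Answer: 1620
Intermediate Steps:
F(D) = -136 (F(D) = -4*(2 - 1*(-32)) = -4*(2 + 32) = -4*34 = -136)
F(61) - 1*(-1756) = -136 - 1*(-1756) = -136 + 1756 = 1620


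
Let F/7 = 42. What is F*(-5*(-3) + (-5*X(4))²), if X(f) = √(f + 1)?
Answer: 41160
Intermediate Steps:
F = 294 (F = 7*42 = 294)
X(f) = √(1 + f)
F*(-5*(-3) + (-5*X(4))²) = 294*(-5*(-3) + (-5*√(1 + 4))²) = 294*(15 + (-5*√5)²) = 294*(15 + 125) = 294*140 = 41160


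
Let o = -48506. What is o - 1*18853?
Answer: -67359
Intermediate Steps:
o - 1*18853 = -48506 - 1*18853 = -48506 - 18853 = -67359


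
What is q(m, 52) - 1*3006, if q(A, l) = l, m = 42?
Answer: -2954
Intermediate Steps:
q(m, 52) - 1*3006 = 52 - 1*3006 = 52 - 3006 = -2954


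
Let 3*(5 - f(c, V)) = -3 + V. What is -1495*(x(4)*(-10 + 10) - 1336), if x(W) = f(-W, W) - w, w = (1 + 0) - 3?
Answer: 1997320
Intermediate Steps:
f(c, V) = 6 - V/3 (f(c, V) = 5 - (-3 + V)/3 = 5 + (1 - V/3) = 6 - V/3)
w = -2 (w = 1 - 3 = -2)
x(W) = 8 - W/3 (x(W) = (6 - W/3) - 1*(-2) = (6 - W/3) + 2 = 8 - W/3)
-1495*(x(4)*(-10 + 10) - 1336) = -1495*((8 - ⅓*4)*(-10 + 10) - 1336) = -1495*((8 - 4/3)*0 - 1336) = -1495*((20/3)*0 - 1336) = -1495*(0 - 1336) = -1495*(-1336) = 1997320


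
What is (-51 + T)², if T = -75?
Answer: 15876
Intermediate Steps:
(-51 + T)² = (-51 - 75)² = (-126)² = 15876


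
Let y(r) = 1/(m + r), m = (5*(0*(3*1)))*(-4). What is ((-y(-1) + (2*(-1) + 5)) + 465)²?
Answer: 219961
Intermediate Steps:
m = 0 (m = (5*(0*3))*(-4) = (5*0)*(-4) = 0*(-4) = 0)
y(r) = 1/r (y(r) = 1/(0 + r) = 1/r)
((-y(-1) + (2*(-1) + 5)) + 465)² = ((-1/(-1) + (2*(-1) + 5)) + 465)² = ((-1*(-1) + (-2 + 5)) + 465)² = ((1 + 3) + 465)² = (4 + 465)² = 469² = 219961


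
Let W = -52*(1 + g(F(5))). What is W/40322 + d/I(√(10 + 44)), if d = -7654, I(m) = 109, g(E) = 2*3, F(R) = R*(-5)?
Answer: -154332132/2197549 ≈ -70.229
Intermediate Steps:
F(R) = -5*R
g(E) = 6
W = -364 (W = -52*(1 + 6) = -52*7 = -364)
W/40322 + d/I(√(10 + 44)) = -364/40322 - 7654/109 = -364*1/40322 - 7654*1/109 = -182/20161 - 7654/109 = -154332132/2197549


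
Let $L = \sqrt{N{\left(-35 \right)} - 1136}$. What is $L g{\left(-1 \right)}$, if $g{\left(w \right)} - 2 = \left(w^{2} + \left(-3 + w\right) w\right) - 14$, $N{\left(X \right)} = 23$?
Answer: $- 7 i \sqrt{1113} \approx - 233.53 i$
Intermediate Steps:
$L = i \sqrt{1113}$ ($L = \sqrt{23 - 1136} = \sqrt{-1113} = i \sqrt{1113} \approx 33.362 i$)
$g{\left(w \right)} = -12 + w^{2} + w \left(-3 + w\right)$ ($g{\left(w \right)} = 2 - \left(14 - w^{2} - \left(-3 + w\right) w\right) = 2 - \left(14 - w^{2} - w \left(-3 + w\right)\right) = 2 + \left(-14 + w^{2} + w \left(-3 + w\right)\right) = -12 + w^{2} + w \left(-3 + w\right)$)
$L g{\left(-1 \right)} = i \sqrt{1113} \left(-12 - -3 + 2 \left(-1\right)^{2}\right) = i \sqrt{1113} \left(-12 + 3 + 2 \cdot 1\right) = i \sqrt{1113} \left(-12 + 3 + 2\right) = i \sqrt{1113} \left(-7\right) = - 7 i \sqrt{1113}$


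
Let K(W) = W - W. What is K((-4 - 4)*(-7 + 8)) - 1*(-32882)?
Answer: 32882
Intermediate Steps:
K(W) = 0
K((-4 - 4)*(-7 + 8)) - 1*(-32882) = 0 - 1*(-32882) = 0 + 32882 = 32882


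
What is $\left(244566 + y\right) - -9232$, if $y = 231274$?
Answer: $485072$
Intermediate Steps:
$\left(244566 + y\right) - -9232 = \left(244566 + 231274\right) - -9232 = 475840 + 9232 = 485072$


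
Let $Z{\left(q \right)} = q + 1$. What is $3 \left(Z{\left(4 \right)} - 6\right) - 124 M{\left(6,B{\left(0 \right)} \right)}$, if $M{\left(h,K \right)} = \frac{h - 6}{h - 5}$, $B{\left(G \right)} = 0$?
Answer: $-3$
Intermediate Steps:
$Z{\left(q \right)} = 1 + q$
$M{\left(h,K \right)} = \frac{-6 + h}{-5 + h}$
$3 \left(Z{\left(4 \right)} - 6\right) - 124 M{\left(6,B{\left(0 \right)} \right)} = 3 \left(\left(1 + 4\right) - 6\right) - 124 \frac{-6 + 6}{-5 + 6} = 3 \left(5 - 6\right) - 124 \cdot 1^{-1} \cdot 0 = 3 \left(-1\right) - 124 \cdot 1 \cdot 0 = -3 - 0 = -3 + 0 = -3$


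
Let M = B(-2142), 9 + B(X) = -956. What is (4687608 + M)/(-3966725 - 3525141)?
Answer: -4686643/7491866 ≈ -0.62556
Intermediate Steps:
B(X) = -965 (B(X) = -9 - 956 = -965)
M = -965
(4687608 + M)/(-3966725 - 3525141) = (4687608 - 965)/(-3966725 - 3525141) = 4686643/(-7491866) = 4686643*(-1/7491866) = -4686643/7491866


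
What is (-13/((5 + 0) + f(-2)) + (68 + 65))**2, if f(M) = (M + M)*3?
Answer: 891136/49 ≈ 18186.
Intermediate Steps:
f(M) = 6*M (f(M) = (2*M)*3 = 6*M)
(-13/((5 + 0) + f(-2)) + (68 + 65))**2 = (-13/((5 + 0) + 6*(-2)) + (68 + 65))**2 = (-13/(5 - 12) + 133)**2 = (-13/(-7) + 133)**2 = (-13*(-1/7) + 133)**2 = (13/7 + 133)**2 = (944/7)**2 = 891136/49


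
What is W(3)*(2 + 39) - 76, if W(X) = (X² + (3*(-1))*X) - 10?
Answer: -486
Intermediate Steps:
W(X) = -10 + X² - 3*X (W(X) = (X² - 3*X) - 10 = -10 + X² - 3*X)
W(3)*(2 + 39) - 76 = (-10 + 3² - 3*3)*(2 + 39) - 76 = (-10 + 9 - 9)*41 - 76 = -10*41 - 76 = -410 - 76 = -486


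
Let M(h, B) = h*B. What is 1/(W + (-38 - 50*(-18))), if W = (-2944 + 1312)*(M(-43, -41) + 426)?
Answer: -1/3571586 ≈ -2.7999e-7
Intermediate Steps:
M(h, B) = B*h
W = -3572448 (W = (-2944 + 1312)*(-41*(-43) + 426) = -1632*(1763 + 426) = -1632*2189 = -3572448)
1/(W + (-38 - 50*(-18))) = 1/(-3572448 + (-38 - 50*(-18))) = 1/(-3572448 + (-38 + 900)) = 1/(-3572448 + 862) = 1/(-3571586) = -1/3571586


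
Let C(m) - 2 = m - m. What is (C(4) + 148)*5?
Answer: 750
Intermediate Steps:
C(m) = 2 (C(m) = 2 + (m - m) = 2 + 0 = 2)
(C(4) + 148)*5 = (2 + 148)*5 = 150*5 = 750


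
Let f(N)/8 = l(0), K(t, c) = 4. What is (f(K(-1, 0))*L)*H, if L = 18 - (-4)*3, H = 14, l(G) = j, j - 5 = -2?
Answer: 10080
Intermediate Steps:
j = 3 (j = 5 - 2 = 3)
l(G) = 3
f(N) = 24 (f(N) = 8*3 = 24)
L = 30 (L = 18 - 1*(-12) = 18 + 12 = 30)
(f(K(-1, 0))*L)*H = (24*30)*14 = 720*14 = 10080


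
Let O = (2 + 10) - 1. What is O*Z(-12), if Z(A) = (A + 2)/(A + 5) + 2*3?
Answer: 572/7 ≈ 81.714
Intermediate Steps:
Z(A) = 6 + (2 + A)/(5 + A) (Z(A) = (2 + A)/(5 + A) + 6 = 6 + (2 + A)/(5 + A))
O = 11 (O = 12 - 1 = 11)
O*Z(-12) = 11*((32 + 7*(-12))/(5 - 12)) = 11*((32 - 84)/(-7)) = 11*(-⅐*(-52)) = 11*(52/7) = 572/7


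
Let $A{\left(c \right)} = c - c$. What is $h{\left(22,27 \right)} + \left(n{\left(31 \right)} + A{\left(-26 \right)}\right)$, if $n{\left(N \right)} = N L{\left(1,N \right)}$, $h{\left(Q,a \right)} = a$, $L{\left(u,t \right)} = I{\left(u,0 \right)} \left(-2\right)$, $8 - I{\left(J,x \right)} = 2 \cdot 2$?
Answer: $-221$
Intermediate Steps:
$I{\left(J,x \right)} = 4$ ($I{\left(J,x \right)} = 8 - 2 \cdot 2 = 8 - 4 = 4$)
$A{\left(c \right)} = 0$
$L{\left(u,t \right)} = -8$ ($L{\left(u,t \right)} = 4 \left(-2\right) = -8$)
$n{\left(N \right)} = - 8 N$ ($n{\left(N \right)} = N \left(-8\right) = - 8 N$)
$h{\left(22,27 \right)} + \left(n{\left(31 \right)} + A{\left(-26 \right)}\right) = 27 + \left(\left(-8\right) 31 + 0\right) = 27 + \left(-248 + 0\right) = 27 - 248 = -221$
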